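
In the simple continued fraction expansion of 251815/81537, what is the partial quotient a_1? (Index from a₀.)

251815 = 3·81537 + 7204   →  a_0 = 3
81537 = 11·7204 + 2293   →  a_1 = 11

11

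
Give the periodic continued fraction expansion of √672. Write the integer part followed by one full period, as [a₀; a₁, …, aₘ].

a₀ = ⌊√672⌋ = 25.
With m₀=0, d₀=1 and mₖ₊₁ = dₖaₖ − mₖ, dₖ₊₁ = (n − mₖ₊₁²)/dₖ, aₖ₊₁ = ⌊(a₀+mₖ₊₁)/dₖ₊₁⌋:
  k=1: m=25, d=47, a=1
  k=2: m=22, d=4, a=11
  k=3: m=22, d=47, a=1
  k=4: m=25, d=1, a=50
d=1 and a=2a₀=50 at k=4, so the next step gives (m, d) = (25, 47) again — its k=1 value — and the period has length 4.

[25; 1, 11, 1, 50]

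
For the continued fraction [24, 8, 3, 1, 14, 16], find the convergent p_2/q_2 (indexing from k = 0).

603/25

Using pₖ = aₖpₖ₋₁ + pₖ₋₂, qₖ = aₖqₖ₋₁ + qₖ₋₂ (with p₋₁=1, p₋₂=0, q₋₁=0, q₋₂=1):
  k=0: a=24, p=24, q=1
  k=1: a=8, p=193, q=8
  k=2: a=3, p=603, q=25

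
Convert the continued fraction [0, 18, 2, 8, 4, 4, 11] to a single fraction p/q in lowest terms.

Fold from the inside: start with 11/1.
  4 + 1/11 = 45/11
  4 + 11/45 = 191/45
  8 + 45/191 = 1573/191
  2 + 191/1573 = 3337/1573
  18 + 1573/3337 = 61639/3337
  0 + 3337/61639 = 3337/61639

3337/61639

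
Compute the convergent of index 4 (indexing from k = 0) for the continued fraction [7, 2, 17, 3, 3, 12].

Using pₖ = aₖpₖ₋₁ + pₖ₋₂, qₖ = aₖqₖ₋₁ + qₖ₋₂ (with p₋₁=1, p₋₂=0, q₋₁=0, q₋₂=1):
  k=0: a=7, p=7, q=1
  k=1: a=2, p=15, q=2
  k=2: a=17, p=262, q=35
  k=3: a=3, p=801, q=107
  k=4: a=3, p=2665, q=356

2665/356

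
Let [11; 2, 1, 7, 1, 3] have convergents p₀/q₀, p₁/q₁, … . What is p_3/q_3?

Using pₖ = aₖpₖ₋₁ + pₖ₋₂, qₖ = aₖqₖ₋₁ + qₖ₋₂ (with p₋₁=1, p₋₂=0, q₋₁=0, q₋₂=1):
  k=0: a=11, p=11, q=1
  k=1: a=2, p=23, q=2
  k=2: a=1, p=34, q=3
  k=3: a=7, p=261, q=23

261/23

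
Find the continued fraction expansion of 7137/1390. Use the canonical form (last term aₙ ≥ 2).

7137 = 5·1390 + 187
1390 = 7·187 + 81
187 = 2·81 + 25
81 = 3·25 + 6
25 = 4·6 + 1
6 = 6·1 + 0  (stop)
So 7137/1390 = [5; 7, 2, 3, 4, 6].

[5; 7, 2, 3, 4, 6]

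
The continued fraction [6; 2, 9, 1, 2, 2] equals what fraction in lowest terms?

926/143

Using pₖ = aₖpₖ₋₁ + pₖ₋₂ and qₖ = aₖqₖ₋₁ + qₖ₋₂:
  k=0: a=6, p=6, q=1
  k=1: a=2, p=13, q=2
  k=2: a=9, p=123, q=19
  k=3: a=1, p=136, q=21
  k=4: a=2, p=395, q=61
  k=5: a=2, p=926, q=143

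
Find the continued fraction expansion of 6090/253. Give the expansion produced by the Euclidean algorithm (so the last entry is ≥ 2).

[24; 14, 18]

6090 = 24·253 + 18
253 = 14·18 + 1
18 = 18·1 + 0  (stop)
So 6090/253 = [24; 14, 18].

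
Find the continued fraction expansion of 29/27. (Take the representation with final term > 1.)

[1; 13, 2]

29 = 1·27 + 2
27 = 13·2 + 1
2 = 2·1 + 0  (stop)
So 29/27 = [1; 13, 2].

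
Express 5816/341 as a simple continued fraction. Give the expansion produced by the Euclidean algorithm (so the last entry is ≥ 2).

5816 = 17*341 + 19
341 = 17*19 + 18
19 = 1*18 + 1
18 = 18*1 + 0  (stop)
So 5816/341 = [17; 17, 1, 18].

[17; 17, 1, 18]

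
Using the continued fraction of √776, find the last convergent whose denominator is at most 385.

10697/384

√776 = [27; 1, 5, 1, 54, …] (period length 4).
Convergents:
  p_0/q_0 = 27/1
  p_1/q_1 = 28/1
  p_2/q_2 = 167/6
  p_3/q_3 = 195/7
  p_4/q_4 = 10697/384
  p_5/q_5 = 10892/391
q_4 = 384 ≤ 385 < 391 = q_5, so the answer is 10697/384.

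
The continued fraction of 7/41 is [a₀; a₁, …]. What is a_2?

1

7 = 0·41 + 7   →  a_0 = 0
41 = 5·7 + 6   →  a_1 = 5
7 = 1·6 + 1   →  a_2 = 1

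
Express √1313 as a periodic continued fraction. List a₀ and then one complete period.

[36; 4, 4, 72]

a₀ = ⌊√1313⌋ = 36.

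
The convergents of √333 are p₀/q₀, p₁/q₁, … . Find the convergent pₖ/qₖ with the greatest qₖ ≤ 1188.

10657/584

√333 = [18; 4, 36, …] (period length 2).
Convergents:
  p_0/q_0 = 18/1
  p_1/q_1 = 73/4
  p_2/q_2 = 2646/145
  p_3/q_3 = 10657/584
  p_4/q_4 = 386298/21169
q_3 = 584 ≤ 1188 < 21169 = q_4, so the answer is 10657/584.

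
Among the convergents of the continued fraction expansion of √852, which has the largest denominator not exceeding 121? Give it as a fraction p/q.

1080/37

√852 = [29; 5, 3, 2, 4, 2, 3, 5, 58, …] (period length 8).
Convergents:
  p_0/q_0 = 29/1
  p_1/q_1 = 146/5
  p_2/q_2 = 467/16
  p_3/q_3 = 1080/37
  p_4/q_4 = 4787/164
q_3 = 37 ≤ 121 < 164 = q_4, so the answer is 1080/37.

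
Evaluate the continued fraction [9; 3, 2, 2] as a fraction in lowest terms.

Using pₖ = aₖpₖ₋₁ + pₖ₋₂ and qₖ = aₖqₖ₋₁ + qₖ₋₂:
  k=0: a=9, p=9, q=1
  k=1: a=3, p=28, q=3
  k=2: a=2, p=65, q=7
  k=3: a=2, p=158, q=17

158/17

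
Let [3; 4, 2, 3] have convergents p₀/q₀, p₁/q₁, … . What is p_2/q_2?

29/9

Using pₖ = aₖpₖ₋₁ + pₖ₋₂, qₖ = aₖqₖ₋₁ + qₖ₋₂ (with p₋₁=1, p₋₂=0, q₋₁=0, q₋₂=1):
  k=0: a=3, p=3, q=1
  k=1: a=4, p=13, q=4
  k=2: a=2, p=29, q=9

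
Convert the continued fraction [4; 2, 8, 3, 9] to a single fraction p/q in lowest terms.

2209/494

Fold from the inside: start with 9/1.
  3 + 1/9 = 28/9
  8 + 9/28 = 233/28
  2 + 28/233 = 494/233
  4 + 233/494 = 2209/494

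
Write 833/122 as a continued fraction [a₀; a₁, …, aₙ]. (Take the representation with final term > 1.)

833 = 6·122 + 101
122 = 1·101 + 21
101 = 4·21 + 17
21 = 1·17 + 4
17 = 4·4 + 1
4 = 4·1 + 0  (stop)
So 833/122 = [6; 1, 4, 1, 4, 4].

[6; 1, 4, 1, 4, 4]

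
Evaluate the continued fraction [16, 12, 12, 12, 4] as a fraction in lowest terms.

Fold from the inside: start with 4/1.
  12 + 1/4 = 49/4
  12 + 4/49 = 592/49
  12 + 49/592 = 7153/592
  16 + 592/7153 = 115040/7153

115040/7153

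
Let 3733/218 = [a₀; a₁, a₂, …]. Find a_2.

3733 = 17·218 + 27   →  a_0 = 17
218 = 8·27 + 2   →  a_1 = 8
27 = 13·2 + 1   →  a_2 = 13

13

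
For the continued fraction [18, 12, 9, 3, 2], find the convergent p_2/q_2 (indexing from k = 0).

Using pₖ = aₖpₖ₋₁ + pₖ₋₂, qₖ = aₖqₖ₋₁ + qₖ₋₂ (with p₋₁=1, p₋₂=0, q₋₁=0, q₋₂=1):
  k=0: a=18, p=18, q=1
  k=1: a=12, p=217, q=12
  k=2: a=9, p=1971, q=109

1971/109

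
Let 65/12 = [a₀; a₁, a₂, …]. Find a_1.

65 = 5·12 + 5   →  a_0 = 5
12 = 2·5 + 2   →  a_1 = 2

2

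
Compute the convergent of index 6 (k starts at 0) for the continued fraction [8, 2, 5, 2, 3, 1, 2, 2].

Using pₖ = aₖpₖ₋₁ + pₖ₋₂, qₖ = aₖqₖ₋₁ + qₖ₋₂ (with p₋₁=1, p₋₂=0, q₋₁=0, q₋₂=1):
  k=0: a=8, p=8, q=1
  k=1: a=2, p=17, q=2
  k=2: a=5, p=93, q=11
  k=3: a=2, p=203, q=24
  k=4: a=3, p=702, q=83
  k=5: a=1, p=905, q=107
  k=6: a=2, p=2512, q=297

2512/297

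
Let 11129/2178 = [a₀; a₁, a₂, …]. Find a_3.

11129 = 5·2178 + 239   →  a_0 = 5
2178 = 9·239 + 27   →  a_1 = 9
239 = 8·27 + 23   →  a_2 = 8
27 = 1·23 + 4   →  a_3 = 1

1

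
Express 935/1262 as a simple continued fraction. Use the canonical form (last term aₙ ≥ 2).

935 = 0×1262 + 935
1262 = 1×935 + 327
935 = 2×327 + 281
327 = 1×281 + 46
281 = 6×46 + 5
46 = 9×5 + 1
5 = 5×1 + 0  (stop)
So 935/1262 = [0; 1, 2, 1, 6, 9, 5].

[0; 1, 2, 1, 6, 9, 5]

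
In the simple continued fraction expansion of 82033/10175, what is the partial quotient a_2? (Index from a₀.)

82033 = 8·10175 + 633   →  a_0 = 8
10175 = 16·633 + 47   →  a_1 = 16
633 = 13·47 + 22   →  a_2 = 13

13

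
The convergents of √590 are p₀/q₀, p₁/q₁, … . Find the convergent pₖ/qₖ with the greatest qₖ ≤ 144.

1676/69

√590 = [24; 3, 2, 4, 2, 3, 48, …] (period length 6).
Convergents:
  p_0/q_0 = 24/1
  p_1/q_1 = 73/3
  p_2/q_2 = 170/7
  p_3/q_3 = 753/31
  p_4/q_4 = 1676/69
  p_5/q_5 = 5781/238
q_4 = 69 ≤ 144 < 238 = q_5, so the answer is 1676/69.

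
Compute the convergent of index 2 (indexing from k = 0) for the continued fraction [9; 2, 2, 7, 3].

47/5

Using pₖ = aₖpₖ₋₁ + pₖ₋₂, qₖ = aₖqₖ₋₁ + qₖ₋₂ (with p₋₁=1, p₋₂=0, q₋₁=0, q₋₂=1):
  k=0: a=9, p=9, q=1
  k=1: a=2, p=19, q=2
  k=2: a=2, p=47, q=5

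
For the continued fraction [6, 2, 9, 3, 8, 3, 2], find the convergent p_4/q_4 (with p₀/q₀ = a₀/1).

Using pₖ = aₖpₖ₋₁ + pₖ₋₂, qₖ = aₖqₖ₋₁ + qₖ₋₂ (with p₋₁=1, p₋₂=0, q₋₁=0, q₋₂=1):
  k=0: a=6, p=6, q=1
  k=1: a=2, p=13, q=2
  k=2: a=9, p=123, q=19
  k=3: a=3, p=382, q=59
  k=4: a=8, p=3179, q=491

3179/491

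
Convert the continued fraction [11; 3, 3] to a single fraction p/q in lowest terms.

Using pₖ = aₖpₖ₋₁ + pₖ₋₂ and qₖ = aₖqₖ₋₁ + qₖ₋₂:
  k=0: a=11, p=11, q=1
  k=1: a=3, p=34, q=3
  k=2: a=3, p=113, q=10

113/10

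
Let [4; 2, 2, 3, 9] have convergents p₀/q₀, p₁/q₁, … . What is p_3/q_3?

75/17

Using pₖ = aₖpₖ₋₁ + pₖ₋₂, qₖ = aₖqₖ₋₁ + qₖ₋₂ (with p₋₁=1, p₋₂=0, q₋₁=0, q₋₂=1):
  k=0: a=4, p=4, q=1
  k=1: a=2, p=9, q=2
  k=2: a=2, p=22, q=5
  k=3: a=3, p=75, q=17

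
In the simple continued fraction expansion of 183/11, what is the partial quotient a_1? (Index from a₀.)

183 = 16·11 + 7   →  a_0 = 16
11 = 1·7 + 4   →  a_1 = 1

1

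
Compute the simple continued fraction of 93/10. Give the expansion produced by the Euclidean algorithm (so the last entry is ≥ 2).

[9; 3, 3]

93 = 9*10 + 3
10 = 3*3 + 1
3 = 3*1 + 0  (stop)
So 93/10 = [9; 3, 3].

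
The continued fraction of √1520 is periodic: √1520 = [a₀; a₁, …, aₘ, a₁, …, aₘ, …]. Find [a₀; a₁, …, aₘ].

a₀ = ⌊√1520⌋ = 38.
With m₀=0, d₀=1 and mₖ₊₁ = dₖaₖ − mₖ, dₖ₊₁ = (n − mₖ₊₁²)/dₖ, aₖ₊₁ = ⌊(a₀+mₖ₊₁)/dₖ₊₁⌋:
  k=1: m=38, d=76, a=1
  k=2: m=38, d=1, a=76
d=1 and a=2a₀=76 at k=2, so the next step gives (m, d) = (38, 76) again — its k=1 value — and the period has length 2.

[38; 1, 76]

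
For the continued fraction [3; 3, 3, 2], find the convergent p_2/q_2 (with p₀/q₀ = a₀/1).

33/10

Using pₖ = aₖpₖ₋₁ + pₖ₋₂, qₖ = aₖqₖ₋₁ + qₖ₋₂ (with p₋₁=1, p₋₂=0, q₋₁=0, q₋₂=1):
  k=0: a=3, p=3, q=1
  k=1: a=3, p=10, q=3
  k=2: a=3, p=33, q=10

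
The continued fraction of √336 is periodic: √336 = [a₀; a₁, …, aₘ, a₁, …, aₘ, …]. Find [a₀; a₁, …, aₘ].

[18; 3, 36]

a₀ = ⌊√336⌋ = 18.
With m₀=0, d₀=1 and mₖ₊₁ = dₖaₖ − mₖ, dₖ₊₁ = (n − mₖ₊₁²)/dₖ, aₖ₊₁ = ⌊(a₀+mₖ₊₁)/dₖ₊₁⌋:
  k=1: m=18, d=12, a=3
  k=2: m=18, d=1, a=36
d=1 and a=2a₀=36 at k=2, so the next step gives (m, d) = (18, 12) again — its k=1 value — and the period has length 2.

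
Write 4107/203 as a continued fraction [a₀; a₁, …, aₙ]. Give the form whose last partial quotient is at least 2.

4107 = 20*203 + 47
203 = 4*47 + 15
47 = 3*15 + 2
15 = 7*2 + 1
2 = 2*1 + 0  (stop)
So 4107/203 = [20; 4, 3, 7, 2].

[20; 4, 3, 7, 2]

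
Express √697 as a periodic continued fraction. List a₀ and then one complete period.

a₀ = ⌊√697⌋ = 26.
With m₀=0, d₀=1 and mₖ₊₁ = dₖaₖ − mₖ, dₖ₊₁ = (n − mₖ₊₁²)/dₖ, aₖ₊₁ = ⌊(a₀+mₖ₊₁)/dₖ₊₁⌋:
  k=1: m=26, d=21, a=2
  k=2: m=16, d=21, a=2
  k=3: m=26, d=1, a=52
d=1 and a=2a₀=52 at k=3, so the next step gives (m, d) = (26, 21) again — its k=1 value — and the period has length 3.

[26; 2, 2, 52]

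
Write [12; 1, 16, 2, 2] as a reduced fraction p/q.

Using pₖ = aₖpₖ₋₁ + pₖ₋₂ and qₖ = aₖqₖ₋₁ + qₖ₋₂:
  k=0: a=12, p=12, q=1
  k=1: a=1, p=13, q=1
  k=2: a=16, p=220, q=17
  k=3: a=2, p=453, q=35
  k=4: a=2, p=1126, q=87

1126/87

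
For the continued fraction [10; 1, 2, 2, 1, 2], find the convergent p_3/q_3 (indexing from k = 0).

Using pₖ = aₖpₖ₋₁ + pₖ₋₂, qₖ = aₖqₖ₋₁ + qₖ₋₂ (with p₋₁=1, p₋₂=0, q₋₁=0, q₋₂=1):
  k=0: a=10, p=10, q=1
  k=1: a=1, p=11, q=1
  k=2: a=2, p=32, q=3
  k=3: a=2, p=75, q=7

75/7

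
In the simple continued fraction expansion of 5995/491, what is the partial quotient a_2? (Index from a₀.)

5995 = 12·491 + 103   →  a_0 = 12
491 = 4·103 + 79   →  a_1 = 4
103 = 1·79 + 24   →  a_2 = 1

1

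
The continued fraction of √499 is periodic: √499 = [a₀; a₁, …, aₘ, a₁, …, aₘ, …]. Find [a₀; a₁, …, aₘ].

a₀ = ⌊√499⌋ = 22.

[22; 2, 1, 21, 1, 2, 44]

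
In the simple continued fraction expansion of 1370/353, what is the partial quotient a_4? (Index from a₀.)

2

1370 = 3·353 + 311   →  a_0 = 3
353 = 1·311 + 42   →  a_1 = 1
311 = 7·42 + 17   →  a_2 = 7
42 = 2·17 + 8   →  a_3 = 2
17 = 2·8 + 1   →  a_4 = 2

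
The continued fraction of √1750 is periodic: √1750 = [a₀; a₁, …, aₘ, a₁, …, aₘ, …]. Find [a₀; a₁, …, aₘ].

a₀ = ⌊√1750⌋ = 41.
With m₀=0, d₀=1 and mₖ₊₁ = dₖaₖ − mₖ, dₖ₊₁ = (n − mₖ₊₁²)/dₖ, aₖ₊₁ = ⌊(a₀+mₖ₊₁)/dₖ₊₁⌋:
  k=1: m=41, d=69, a=1
  k=2: m=28, d=14, a=4
  k=3: m=28, d=69, a=1
  k=4: m=41, d=1, a=82
d=1 and a=2a₀=82 at k=4, so the next step gives (m, d) = (41, 69) again — its k=1 value — and the period has length 4.

[41; 1, 4, 1, 82]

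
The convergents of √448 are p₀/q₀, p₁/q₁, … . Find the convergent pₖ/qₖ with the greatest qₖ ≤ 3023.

32257/1524

√448 = [21; 6, 42, …] (period length 2).
Convergents:
  p_0/q_0 = 21/1
  p_1/q_1 = 127/6
  p_2/q_2 = 5355/253
  p_3/q_3 = 32257/1524
  p_4/q_4 = 1360149/64261
q_3 = 1524 ≤ 3023 < 64261 = q_4, so the answer is 32257/1524.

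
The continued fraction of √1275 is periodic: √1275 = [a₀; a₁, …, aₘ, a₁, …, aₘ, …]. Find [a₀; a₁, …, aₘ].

a₀ = ⌊√1275⌋ = 35.
With m₀=0, d₀=1 and mₖ₊₁ = dₖaₖ − mₖ, dₖ₊₁ = (n − mₖ₊₁²)/dₖ, aₖ₊₁ = ⌊(a₀+mₖ₊₁)/dₖ₊₁⌋:
  k=1: m=35, d=50, a=1
  k=2: m=15, d=21, a=2
  k=3: m=27, d=26, a=2
  k=4: m=25, d=25, a=2
  k=5: m=25, d=26, a=2
  k=6: m=27, d=21, a=2
  k=7: m=15, d=50, a=1
  k=8: m=35, d=1, a=70
d=1 and a=2a₀=70 at k=8, so the next step gives (m, d) = (35, 50) again — its k=1 value — and the period has length 8.

[35; 1, 2, 2, 2, 2, 2, 1, 70]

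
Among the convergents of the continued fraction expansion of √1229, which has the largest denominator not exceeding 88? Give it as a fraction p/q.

1227/35

√1229 = [35; 17, 1, 1, 17, 70, …] (period length 5).
Convergents:
  p_0/q_0 = 35/1
  p_1/q_1 = 596/17
  p_2/q_2 = 631/18
  p_3/q_3 = 1227/35
  p_4/q_4 = 21490/613
q_3 = 35 ≤ 88 < 613 = q_4, so the answer is 1227/35.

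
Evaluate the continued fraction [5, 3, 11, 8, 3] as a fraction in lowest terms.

Using pₖ = aₖpₖ₋₁ + pₖ₋₂ and qₖ = aₖqₖ₋₁ + qₖ₋₂:
  k=0: a=5, p=5, q=1
  k=1: a=3, p=16, q=3
  k=2: a=11, p=181, q=34
  k=3: a=8, p=1464, q=275
  k=4: a=3, p=4573, q=859

4573/859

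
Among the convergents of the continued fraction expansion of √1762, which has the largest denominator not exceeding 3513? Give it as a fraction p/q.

146287/3485

√1762 = [41; 1, 40, 1, 82, …] (period length 4).
Convergents:
  p_0/q_0 = 41/1
  p_1/q_1 = 42/1
  p_2/q_2 = 1721/41
  p_3/q_3 = 1763/42
  p_4/q_4 = 146287/3485
  p_5/q_5 = 148050/3527
q_4 = 3485 ≤ 3513 < 3527 = q_5, so the answer is 146287/3485.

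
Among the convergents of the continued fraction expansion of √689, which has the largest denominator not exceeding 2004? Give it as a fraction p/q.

√689 = [26; 4, 52, …] (period length 2).
Convergents:
  p_0/q_0 = 26/1
  p_1/q_1 = 105/4
  p_2/q_2 = 5486/209
  p_3/q_3 = 22049/840
  p_4/q_4 = 1152034/43889
q_3 = 840 ≤ 2004 < 43889 = q_4, so the answer is 22049/840.

22049/840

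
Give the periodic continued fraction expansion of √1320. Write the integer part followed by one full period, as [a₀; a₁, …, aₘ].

a₀ = ⌊√1320⌋ = 36.
With m₀=0, d₀=1 and mₖ₊₁ = dₖaₖ − mₖ, dₖ₊₁ = (n − mₖ₊₁²)/dₖ, aₖ₊₁ = ⌊(a₀+mₖ₊₁)/dₖ₊₁⌋:
  k=1: m=36, d=24, a=3
  k=2: m=36, d=1, a=72
d=1 and a=2a₀=72 at k=2, so the next step gives (m, d) = (36, 24) again — its k=1 value — and the period has length 2.

[36; 3, 72]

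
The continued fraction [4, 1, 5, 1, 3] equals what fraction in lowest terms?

131/27

Using pₖ = aₖpₖ₋₁ + pₖ₋₂ and qₖ = aₖqₖ₋₁ + qₖ₋₂:
  k=0: a=4, p=4, q=1
  k=1: a=1, p=5, q=1
  k=2: a=5, p=29, q=6
  k=3: a=1, p=34, q=7
  k=4: a=3, p=131, q=27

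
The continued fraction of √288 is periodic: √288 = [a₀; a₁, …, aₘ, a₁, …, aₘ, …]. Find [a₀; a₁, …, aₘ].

a₀ = ⌊√288⌋ = 16.

[16; 1, 32]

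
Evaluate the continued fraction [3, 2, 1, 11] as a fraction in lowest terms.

Using pₖ = aₖpₖ₋₁ + pₖ₋₂ and qₖ = aₖqₖ₋₁ + qₖ₋₂:
  k=0: a=3, p=3, q=1
  k=1: a=2, p=7, q=2
  k=2: a=1, p=10, q=3
  k=3: a=11, p=117, q=35

117/35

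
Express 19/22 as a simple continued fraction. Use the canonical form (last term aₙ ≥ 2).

19 = 0×22 + 19
22 = 1×19 + 3
19 = 6×3 + 1
3 = 3×1 + 0  (stop)
So 19/22 = [0; 1, 6, 3].

[0; 1, 6, 3]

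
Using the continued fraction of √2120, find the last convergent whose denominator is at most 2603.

√2120 = [46; 23, 92, …] (period length 2).
Convergents:
  p_0/q_0 = 46/1
  p_1/q_1 = 1059/23
  p_2/q_2 = 97474/2117
  p_3/q_3 = 2242961/48714
q_2 = 2117 ≤ 2603 < 48714 = q_3, so the answer is 97474/2117.

97474/2117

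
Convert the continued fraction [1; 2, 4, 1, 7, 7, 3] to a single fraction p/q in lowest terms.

2798/1925

Fold from the inside: start with 3/1.
  7 + 1/3 = 22/3
  7 + 3/22 = 157/22
  1 + 22/157 = 179/157
  4 + 157/179 = 873/179
  2 + 179/873 = 1925/873
  1 + 873/1925 = 2798/1925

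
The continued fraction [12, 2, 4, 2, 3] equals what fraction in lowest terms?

859/69

Fold from the inside: start with 3/1.
  2 + 1/3 = 7/3
  4 + 3/7 = 31/7
  2 + 7/31 = 69/31
  12 + 31/69 = 859/69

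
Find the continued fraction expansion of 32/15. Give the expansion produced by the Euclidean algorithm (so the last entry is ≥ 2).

[2; 7, 2]

32 = 2×15 + 2
15 = 7×2 + 1
2 = 2×1 + 0  (stop)
So 32/15 = [2; 7, 2].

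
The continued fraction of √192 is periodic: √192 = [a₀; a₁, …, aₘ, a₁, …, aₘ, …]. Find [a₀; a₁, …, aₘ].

[13; 1, 5, 1, 26]

a₀ = ⌊√192⌋ = 13.
With m₀=0, d₀=1 and mₖ₊₁ = dₖaₖ − mₖ, dₖ₊₁ = (n − mₖ₊₁²)/dₖ, aₖ₊₁ = ⌊(a₀+mₖ₊₁)/dₖ₊₁⌋:
  k=1: m=13, d=23, a=1
  k=2: m=10, d=4, a=5
  k=3: m=10, d=23, a=1
  k=4: m=13, d=1, a=26
d=1 and a=2a₀=26 at k=4, so the next step gives (m, d) = (13, 23) again — its k=1 value — and the period has length 4.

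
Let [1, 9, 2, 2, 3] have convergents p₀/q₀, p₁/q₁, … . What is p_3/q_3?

Using pₖ = aₖpₖ₋₁ + pₖ₋₂, qₖ = aₖqₖ₋₁ + qₖ₋₂ (with p₋₁=1, p₋₂=0, q₋₁=0, q₋₂=1):
  k=0: a=1, p=1, q=1
  k=1: a=9, p=10, q=9
  k=2: a=2, p=21, q=19
  k=3: a=2, p=52, q=47

52/47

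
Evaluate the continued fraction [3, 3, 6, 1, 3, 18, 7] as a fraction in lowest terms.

36325/10949

Using pₖ = aₖpₖ₋₁ + pₖ₋₂ and qₖ = aₖqₖ₋₁ + qₖ₋₂:
  k=0: a=3, p=3, q=1
  k=1: a=3, p=10, q=3
  k=2: a=6, p=63, q=19
  k=3: a=1, p=73, q=22
  k=4: a=3, p=282, q=85
  k=5: a=18, p=5149, q=1552
  k=6: a=7, p=36325, q=10949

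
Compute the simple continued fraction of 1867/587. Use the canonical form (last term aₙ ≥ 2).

1867 = 3*587 + 106
587 = 5*106 + 57
106 = 1*57 + 49
57 = 1*49 + 8
49 = 6*8 + 1
8 = 8*1 + 0  (stop)
So 1867/587 = [3; 5, 1, 1, 6, 8].

[3; 5, 1, 1, 6, 8]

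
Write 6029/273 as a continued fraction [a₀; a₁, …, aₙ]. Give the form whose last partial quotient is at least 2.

[22; 11, 1, 6, 1, 2]

6029 = 22·273 + 23
273 = 11·23 + 20
23 = 1·20 + 3
20 = 6·3 + 2
3 = 1·2 + 1
2 = 2·1 + 0  (stop)
So 6029/273 = [22; 11, 1, 6, 1, 2].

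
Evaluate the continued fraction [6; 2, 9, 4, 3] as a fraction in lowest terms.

Fold from the inside: start with 3/1.
  4 + 1/3 = 13/3
  9 + 3/13 = 120/13
  2 + 13/120 = 253/120
  6 + 120/253 = 1638/253

1638/253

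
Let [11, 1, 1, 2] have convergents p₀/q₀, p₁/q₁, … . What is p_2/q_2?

Using pₖ = aₖpₖ₋₁ + pₖ₋₂, qₖ = aₖqₖ₋₁ + qₖ₋₂ (with p₋₁=1, p₋₂=0, q₋₁=0, q₋₂=1):
  k=0: a=11, p=11, q=1
  k=1: a=1, p=12, q=1
  k=2: a=1, p=23, q=2

23/2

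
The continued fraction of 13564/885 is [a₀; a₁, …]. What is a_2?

16

13564 = 15·885 + 289   →  a_0 = 15
885 = 3·289 + 18   →  a_1 = 3
289 = 16·18 + 1   →  a_2 = 16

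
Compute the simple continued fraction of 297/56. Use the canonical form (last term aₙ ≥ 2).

297 = 5×56 + 17
56 = 3×17 + 5
17 = 3×5 + 2
5 = 2×2 + 1
2 = 2×1 + 0  (stop)
So 297/56 = [5; 3, 3, 2, 2].

[5; 3, 3, 2, 2]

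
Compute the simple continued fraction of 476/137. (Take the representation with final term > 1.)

[3; 2, 9, 3, 2]

476 = 3×137 + 65
137 = 2×65 + 7
65 = 9×7 + 2
7 = 3×2 + 1
2 = 2×1 + 0  (stop)
So 476/137 = [3; 2, 9, 3, 2].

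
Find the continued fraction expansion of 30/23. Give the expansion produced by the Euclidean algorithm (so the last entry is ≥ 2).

30 = 1×23 + 7
23 = 3×7 + 2
7 = 3×2 + 1
2 = 2×1 + 0  (stop)
So 30/23 = [1; 3, 3, 2].

[1; 3, 3, 2]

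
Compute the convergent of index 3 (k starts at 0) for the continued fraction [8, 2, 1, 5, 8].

Using pₖ = aₖpₖ₋₁ + pₖ₋₂, qₖ = aₖqₖ₋₁ + qₖ₋₂ (with p₋₁=1, p₋₂=0, q₋₁=0, q₋₂=1):
  k=0: a=8, p=8, q=1
  k=1: a=2, p=17, q=2
  k=2: a=1, p=25, q=3
  k=3: a=5, p=142, q=17

142/17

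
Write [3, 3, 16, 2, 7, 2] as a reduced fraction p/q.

Fold from the inside: start with 2/1.
  7 + 1/2 = 15/2
  2 + 2/15 = 32/15
  16 + 15/32 = 527/32
  3 + 32/527 = 1613/527
  3 + 527/1613 = 5366/1613

5366/1613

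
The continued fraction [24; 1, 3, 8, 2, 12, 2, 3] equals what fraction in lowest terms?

156490/6321

Using pₖ = aₖpₖ₋₁ + pₖ₋₂ and qₖ = aₖqₖ₋₁ + qₖ₋₂:
  k=0: a=24, p=24, q=1
  k=1: a=1, p=25, q=1
  k=2: a=3, p=99, q=4
  k=3: a=8, p=817, q=33
  k=4: a=2, p=1733, q=70
  k=5: a=12, p=21613, q=873
  k=6: a=2, p=44959, q=1816
  k=7: a=3, p=156490, q=6321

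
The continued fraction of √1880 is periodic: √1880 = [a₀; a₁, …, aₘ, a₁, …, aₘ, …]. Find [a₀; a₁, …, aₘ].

a₀ = ⌊√1880⌋ = 43.
With m₀=0, d₀=1 and mₖ₊₁ = dₖaₖ − mₖ, dₖ₊₁ = (n − mₖ₊₁²)/dₖ, aₖ₊₁ = ⌊(a₀+mₖ₊₁)/dₖ₊₁⌋:
  k=1: m=43, d=31, a=2
  k=2: m=19, d=49, a=1
  k=3: m=30, d=20, a=3
  k=4: m=30, d=49, a=1
  k=5: m=19, d=31, a=2
  k=6: m=43, d=1, a=86
d=1 and a=2a₀=86 at k=6, so the next step gives (m, d) = (43, 31) again — its k=1 value — and the period has length 6.

[43; 2, 1, 3, 1, 2, 86]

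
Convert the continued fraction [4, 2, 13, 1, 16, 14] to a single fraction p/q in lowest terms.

30944/6903

Fold from the inside: start with 14/1.
  16 + 1/14 = 225/14
  1 + 14/225 = 239/225
  13 + 225/239 = 3332/239
  2 + 239/3332 = 6903/3332
  4 + 3332/6903 = 30944/6903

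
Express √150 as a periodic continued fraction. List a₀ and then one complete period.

a₀ = ⌊√150⌋ = 12.

[12; 4, 24]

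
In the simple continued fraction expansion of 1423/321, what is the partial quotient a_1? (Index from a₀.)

2

1423 = 4·321 + 139   →  a_0 = 4
321 = 2·139 + 43   →  a_1 = 2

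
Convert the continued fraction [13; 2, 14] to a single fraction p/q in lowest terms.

391/29

Fold from the inside: start with 14/1.
  2 + 1/14 = 29/14
  13 + 14/29 = 391/29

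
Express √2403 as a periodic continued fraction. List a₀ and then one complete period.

[49; 49, 98]

a₀ = ⌊√2403⌋ = 49.
With m₀=0, d₀=1 and mₖ₊₁ = dₖaₖ − mₖ, dₖ₊₁ = (n − mₖ₊₁²)/dₖ, aₖ₊₁ = ⌊(a₀+mₖ₊₁)/dₖ₊₁⌋:
  k=1: m=49, d=2, a=49
  k=2: m=49, d=1, a=98
d=1 and a=2a₀=98 at k=2, so the next step gives (m, d) = (49, 2) again — its k=1 value — and the period has length 2.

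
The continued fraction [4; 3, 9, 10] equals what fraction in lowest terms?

1223/283

Fold from the inside: start with 10/1.
  9 + 1/10 = 91/10
  3 + 10/91 = 283/91
  4 + 91/283 = 1223/283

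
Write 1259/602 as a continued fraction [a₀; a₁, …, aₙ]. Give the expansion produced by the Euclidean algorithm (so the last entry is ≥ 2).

[2; 10, 1, 17, 3]

1259 = 2*602 + 55
602 = 10*55 + 52
55 = 1*52 + 3
52 = 17*3 + 1
3 = 3*1 + 0  (stop)
So 1259/602 = [2; 10, 1, 17, 3].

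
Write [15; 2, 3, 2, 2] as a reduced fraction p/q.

602/39

Fold from the inside: start with 2/1.
  2 + 1/2 = 5/2
  3 + 2/5 = 17/5
  2 + 5/17 = 39/17
  15 + 17/39 = 602/39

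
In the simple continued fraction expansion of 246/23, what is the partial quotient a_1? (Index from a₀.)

246 = 10·23 + 16   →  a_0 = 10
23 = 1·16 + 7   →  a_1 = 1

1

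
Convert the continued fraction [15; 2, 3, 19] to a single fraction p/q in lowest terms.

2083/135

Using pₖ = aₖpₖ₋₁ + pₖ₋₂ and qₖ = aₖqₖ₋₁ + qₖ₋₂:
  k=0: a=15, p=15, q=1
  k=1: a=2, p=31, q=2
  k=2: a=3, p=108, q=7
  k=3: a=19, p=2083, q=135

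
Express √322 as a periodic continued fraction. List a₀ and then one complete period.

[17; 1, 16, 1, 34]

a₀ = ⌊√322⌋ = 17.
With m₀=0, d₀=1 and mₖ₊₁ = dₖaₖ − mₖ, dₖ₊₁ = (n − mₖ₊₁²)/dₖ, aₖ₊₁ = ⌊(a₀+mₖ₊₁)/dₖ₊₁⌋:
  k=1: m=17, d=33, a=1
  k=2: m=16, d=2, a=16
  k=3: m=16, d=33, a=1
  k=4: m=17, d=1, a=34
d=1 and a=2a₀=34 at k=4, so the next step gives (m, d) = (17, 33) again — its k=1 value — and the period has length 4.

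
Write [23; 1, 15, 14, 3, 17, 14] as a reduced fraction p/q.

Fold from the inside: start with 14/1.
  17 + 1/14 = 239/14
  3 + 14/239 = 731/239
  14 + 239/731 = 10473/731
  15 + 731/10473 = 157826/10473
  1 + 10473/157826 = 168299/157826
  23 + 157826/168299 = 4028703/168299

4028703/168299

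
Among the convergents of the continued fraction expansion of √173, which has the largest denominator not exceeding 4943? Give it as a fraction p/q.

√173 = [13; 6, 1, 1, 6, 26, …] (period length 5).
Convergents:
  p_0/q_0 = 13/1
  p_1/q_1 = 79/6
  p_2/q_2 = 92/7
  p_3/q_3 = 171/13
  p_4/q_4 = 1118/85
  p_5/q_5 = 29239/2223
  p_6/q_6 = 176552/13423
q_5 = 2223 ≤ 4943 < 13423 = q_6, so the answer is 29239/2223.

29239/2223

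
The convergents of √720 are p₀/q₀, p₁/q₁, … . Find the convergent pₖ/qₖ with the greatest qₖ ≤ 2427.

51841/1932

√720 = [26; 1, 4, 1, 52, …] (period length 4).
Convergents:
  p_0/q_0 = 26/1
  p_1/q_1 = 27/1
  p_2/q_2 = 134/5
  p_3/q_3 = 161/6
  p_4/q_4 = 8506/317
  p_5/q_5 = 8667/323
  p_6/q_6 = 43174/1609
  p_7/q_7 = 51841/1932
  p_8/q_8 = 2738906/102073
q_7 = 1932 ≤ 2427 < 102073 = q_8, so the answer is 51841/1932.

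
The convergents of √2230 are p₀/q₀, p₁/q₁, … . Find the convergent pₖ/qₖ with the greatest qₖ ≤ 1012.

16103/341

√2230 = [47; 4, 2, 18, 2, 4, 94, …] (period length 6).
Convergents:
  p_0/q_0 = 47/1
  p_1/q_1 = 189/4
  p_2/q_2 = 425/9
  p_3/q_3 = 7839/166
  p_4/q_4 = 16103/341
  p_5/q_5 = 72251/1530
q_4 = 341 ≤ 1012 < 1530 = q_5, so the answer is 16103/341.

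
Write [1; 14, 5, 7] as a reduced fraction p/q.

Using pₖ = aₖpₖ₋₁ + pₖ₋₂ and qₖ = aₖqₖ₋₁ + qₖ₋₂:
  k=0: a=1, p=1, q=1
  k=1: a=14, p=15, q=14
  k=2: a=5, p=76, q=71
  k=3: a=7, p=547, q=511

547/511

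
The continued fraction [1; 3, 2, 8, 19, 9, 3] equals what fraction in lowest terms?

40912/31761

Fold from the inside: start with 3/1.
  9 + 1/3 = 28/3
  19 + 3/28 = 535/28
  8 + 28/535 = 4308/535
  2 + 535/4308 = 9151/4308
  3 + 4308/9151 = 31761/9151
  1 + 9151/31761 = 40912/31761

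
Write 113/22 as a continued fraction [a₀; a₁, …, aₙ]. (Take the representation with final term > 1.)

113 = 5*22 + 3
22 = 7*3 + 1
3 = 3*1 + 0  (stop)
So 113/22 = [5; 7, 3].

[5; 7, 3]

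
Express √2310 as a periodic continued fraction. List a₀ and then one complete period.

[48; 16, 96]

a₀ = ⌊√2310⌋ = 48.
With m₀=0, d₀=1 and mₖ₊₁ = dₖaₖ − mₖ, dₖ₊₁ = (n − mₖ₊₁²)/dₖ, aₖ₊₁ = ⌊(a₀+mₖ₊₁)/dₖ₊₁⌋:
  k=1: m=48, d=6, a=16
  k=2: m=48, d=1, a=96
d=1 and a=2a₀=96 at k=2, so the next step gives (m, d) = (48, 6) again — its k=1 value — and the period has length 2.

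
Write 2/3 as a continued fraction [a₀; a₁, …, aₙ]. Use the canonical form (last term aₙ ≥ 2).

2 = 0·3 + 2
3 = 1·2 + 1
2 = 2·1 + 0  (stop)
So 2/3 = [0; 1, 2].

[0; 1, 2]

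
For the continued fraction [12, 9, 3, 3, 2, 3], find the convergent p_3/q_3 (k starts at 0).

1126/93

Using pₖ = aₖpₖ₋₁ + pₖ₋₂, qₖ = aₖqₖ₋₁ + qₖ₋₂ (with p₋₁=1, p₋₂=0, q₋₁=0, q₋₂=1):
  k=0: a=12, p=12, q=1
  k=1: a=9, p=109, q=9
  k=2: a=3, p=339, q=28
  k=3: a=3, p=1126, q=93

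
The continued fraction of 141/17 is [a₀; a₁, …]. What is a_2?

141 = 8·17 + 5   →  a_0 = 8
17 = 3·5 + 2   →  a_1 = 3
5 = 2·2 + 1   →  a_2 = 2

2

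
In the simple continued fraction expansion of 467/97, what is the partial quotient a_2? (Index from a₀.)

467 = 4·97 + 79   →  a_0 = 4
97 = 1·79 + 18   →  a_1 = 1
79 = 4·18 + 7   →  a_2 = 4

4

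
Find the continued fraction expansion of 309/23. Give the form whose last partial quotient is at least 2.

309 = 13·23 + 10
23 = 2·10 + 3
10 = 3·3 + 1
3 = 3·1 + 0  (stop)
So 309/23 = [13; 2, 3, 3].

[13; 2, 3, 3]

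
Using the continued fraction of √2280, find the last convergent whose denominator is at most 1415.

54673/1145

√2280 = [47; 1, 2, 1, 94, …] (period length 4).
Convergents:
  p_0/q_0 = 47/1
  p_1/q_1 = 48/1
  p_2/q_2 = 143/3
  p_3/q_3 = 191/4
  p_4/q_4 = 18097/379
  p_5/q_5 = 18288/383
  p_6/q_6 = 54673/1145
  p_7/q_7 = 72961/1528
q_6 = 1145 ≤ 1415 < 1528 = q_7, so the answer is 54673/1145.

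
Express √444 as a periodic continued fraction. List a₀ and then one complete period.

a₀ = ⌊√444⌋ = 21.
With m₀=0, d₀=1 and mₖ₊₁ = dₖaₖ − mₖ, dₖ₊₁ = (n − mₖ₊₁²)/dₖ, aₖ₊₁ = ⌊(a₀+mₖ₊₁)/dₖ₊₁⌋:
  k=1: m=21, d=3, a=14
  k=2: m=21, d=1, a=42
d=1 and a=2a₀=42 at k=2, so the next step gives (m, d) = (21, 3) again — its k=1 value — and the period has length 2.

[21; 14, 42]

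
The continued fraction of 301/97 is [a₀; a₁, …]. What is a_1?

301 = 3·97 + 10   →  a_0 = 3
97 = 9·10 + 7   →  a_1 = 9

9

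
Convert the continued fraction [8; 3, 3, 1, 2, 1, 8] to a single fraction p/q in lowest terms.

Using pₖ = aₖpₖ₋₁ + pₖ₋₂ and qₖ = aₖqₖ₋₁ + qₖ₋₂:
  k=0: a=8, p=8, q=1
  k=1: a=3, p=25, q=3
  k=2: a=3, p=83, q=10
  k=3: a=1, p=108, q=13
  k=4: a=2, p=299, q=36
  k=5: a=1, p=407, q=49
  k=6: a=8, p=3555, q=428

3555/428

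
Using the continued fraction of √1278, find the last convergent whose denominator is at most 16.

√1278 = [35; 1, 2, 1, 70, …] (period length 4).
Convergents:
  p_0/q_0 = 35/1
  p_1/q_1 = 36/1
  p_2/q_2 = 107/3
  p_3/q_3 = 143/4
  p_4/q_4 = 10117/283
q_3 = 4 ≤ 16 < 283 = q_4, so the answer is 143/4.

143/4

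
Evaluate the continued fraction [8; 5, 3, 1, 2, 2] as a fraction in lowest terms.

Using pₖ = aₖpₖ₋₁ + pₖ₋₂ and qₖ = aₖqₖ₋₁ + qₖ₋₂:
  k=0: a=8, p=8, q=1
  k=1: a=5, p=41, q=5
  k=2: a=3, p=131, q=16
  k=3: a=1, p=172, q=21
  k=4: a=2, p=475, q=58
  k=5: a=2, p=1122, q=137

1122/137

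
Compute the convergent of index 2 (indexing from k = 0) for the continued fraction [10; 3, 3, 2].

103/10

Using pₖ = aₖpₖ₋₁ + pₖ₋₂, qₖ = aₖqₖ₋₁ + qₖ₋₂ (with p₋₁=1, p₋₂=0, q₋₁=0, q₋₂=1):
  k=0: a=10, p=10, q=1
  k=1: a=3, p=31, q=3
  k=2: a=3, p=103, q=10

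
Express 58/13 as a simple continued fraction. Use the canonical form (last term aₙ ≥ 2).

58 = 4·13 + 6
13 = 2·6 + 1
6 = 6·1 + 0  (stop)
So 58/13 = [4; 2, 6].

[4; 2, 6]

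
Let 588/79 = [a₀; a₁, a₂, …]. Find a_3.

588 = 7·79 + 35   →  a_0 = 7
79 = 2·35 + 9   →  a_1 = 2
35 = 3·9 + 8   →  a_2 = 3
9 = 1·8 + 1   →  a_3 = 1

1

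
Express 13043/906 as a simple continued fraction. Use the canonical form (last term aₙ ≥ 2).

13043 = 14×906 + 359
906 = 2×359 + 188
359 = 1×188 + 171
188 = 1×171 + 17
171 = 10×17 + 1
17 = 17×1 + 0  (stop)
So 13043/906 = [14; 2, 1, 1, 10, 17].

[14; 2, 1, 1, 10, 17]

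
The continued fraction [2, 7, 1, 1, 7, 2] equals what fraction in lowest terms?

514/241

Using pₖ = aₖpₖ₋₁ + pₖ₋₂ and qₖ = aₖqₖ₋₁ + qₖ₋₂:
  k=0: a=2, p=2, q=1
  k=1: a=7, p=15, q=7
  k=2: a=1, p=17, q=8
  k=3: a=1, p=32, q=15
  k=4: a=7, p=241, q=113
  k=5: a=2, p=514, q=241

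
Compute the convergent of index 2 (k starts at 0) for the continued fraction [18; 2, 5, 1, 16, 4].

203/11

Using pₖ = aₖpₖ₋₁ + pₖ₋₂, qₖ = aₖqₖ₋₁ + qₖ₋₂ (with p₋₁=1, p₋₂=0, q₋₁=0, q₋₂=1):
  k=0: a=18, p=18, q=1
  k=1: a=2, p=37, q=2
  k=2: a=5, p=203, q=11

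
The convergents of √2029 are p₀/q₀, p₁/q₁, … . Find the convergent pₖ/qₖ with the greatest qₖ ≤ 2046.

45630/1013

√2029 = [45; 22, 1, 1, 22, 90, …] (period length 5).
Convergents:
  p_0/q_0 = 45/1
  p_1/q_1 = 991/22
  p_2/q_2 = 1036/23
  p_3/q_3 = 2027/45
  p_4/q_4 = 45630/1013
  p_5/q_5 = 4108727/91215
q_4 = 1013 ≤ 2046 < 91215 = q_5, so the answer is 45630/1013.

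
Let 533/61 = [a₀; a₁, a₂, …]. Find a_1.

533 = 8·61 + 45   →  a_0 = 8
61 = 1·45 + 16   →  a_1 = 1

1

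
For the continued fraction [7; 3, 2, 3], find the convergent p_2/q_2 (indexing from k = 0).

51/7

Using pₖ = aₖpₖ₋₁ + pₖ₋₂, qₖ = aₖqₖ₋₁ + qₖ₋₂ (with p₋₁=1, p₋₂=0, q₋₁=0, q₋₂=1):
  k=0: a=7, p=7, q=1
  k=1: a=3, p=22, q=3
  k=2: a=2, p=51, q=7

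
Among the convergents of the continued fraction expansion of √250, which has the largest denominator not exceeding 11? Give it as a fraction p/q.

79/5

√250 = [15; 1, 4, 3, 3, 4, 1, 30, …] (period length 7).
Convergents:
  p_0/q_0 = 15/1
  p_1/q_1 = 16/1
  p_2/q_2 = 79/5
  p_3/q_3 = 253/16
q_2 = 5 ≤ 11 < 16 = q_3, so the answer is 79/5.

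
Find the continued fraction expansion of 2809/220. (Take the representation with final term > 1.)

[12; 1, 3, 3, 5, 3]

2809 = 12*220 + 169
220 = 1*169 + 51
169 = 3*51 + 16
51 = 3*16 + 3
16 = 5*3 + 1
3 = 3*1 + 0  (stop)
So 2809/220 = [12; 1, 3, 3, 5, 3].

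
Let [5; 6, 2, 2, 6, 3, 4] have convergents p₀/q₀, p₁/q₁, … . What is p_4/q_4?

Using pₖ = aₖpₖ₋₁ + pₖ₋₂, qₖ = aₖqₖ₋₁ + qₖ₋₂ (with p₋₁=1, p₋₂=0, q₋₁=0, q₋₂=1):
  k=0: a=5, p=5, q=1
  k=1: a=6, p=31, q=6
  k=2: a=2, p=67, q=13
  k=3: a=2, p=165, q=32
  k=4: a=6, p=1057, q=205

1057/205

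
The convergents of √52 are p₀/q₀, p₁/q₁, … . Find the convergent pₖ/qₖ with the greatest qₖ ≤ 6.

36/5

√52 = [7; 4, 1, 2, 1, 4, 14, …] (period length 6).
Convergents:
  p_0/q_0 = 7/1
  p_1/q_1 = 29/4
  p_2/q_2 = 36/5
  p_3/q_3 = 101/14
q_2 = 5 ≤ 6 < 14 = q_3, so the answer is 36/5.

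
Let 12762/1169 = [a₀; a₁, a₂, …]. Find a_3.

19

12762 = 10·1169 + 1072   →  a_0 = 10
1169 = 1·1072 + 97   →  a_1 = 1
1072 = 11·97 + 5   →  a_2 = 11
97 = 19·5 + 2   →  a_3 = 19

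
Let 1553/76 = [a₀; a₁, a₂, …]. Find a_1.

2

1553 = 20·76 + 33   →  a_0 = 20
76 = 2·33 + 10   →  a_1 = 2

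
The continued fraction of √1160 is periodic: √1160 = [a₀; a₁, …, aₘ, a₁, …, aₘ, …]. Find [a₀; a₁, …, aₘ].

[34; 17, 68]

a₀ = ⌊√1160⌋ = 34.
With m₀=0, d₀=1 and mₖ₊₁ = dₖaₖ − mₖ, dₖ₊₁ = (n − mₖ₊₁²)/dₖ, aₖ₊₁ = ⌊(a₀+mₖ₊₁)/dₖ₊₁⌋:
  k=1: m=34, d=4, a=17
  k=2: m=34, d=1, a=68
d=1 and a=2a₀=68 at k=2, so the next step gives (m, d) = (34, 4) again — its k=1 value — and the period has length 2.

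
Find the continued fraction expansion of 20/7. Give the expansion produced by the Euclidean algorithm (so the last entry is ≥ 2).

[2; 1, 6]

20 = 2×7 + 6
7 = 1×6 + 1
6 = 6×1 + 0  (stop)
So 20/7 = [2; 1, 6].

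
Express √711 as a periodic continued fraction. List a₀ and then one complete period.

a₀ = ⌊√711⌋ = 26.

[26; 1, 1, 1, 52]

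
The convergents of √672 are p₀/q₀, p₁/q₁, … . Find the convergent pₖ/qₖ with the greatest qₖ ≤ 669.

17161/662

√672 = [25; 1, 11, 1, 50, …] (period length 4).
Convergents:
  p_0/q_0 = 25/1
  p_1/q_1 = 26/1
  p_2/q_2 = 311/12
  p_3/q_3 = 337/13
  p_4/q_4 = 17161/662
  p_5/q_5 = 17498/675
q_4 = 662 ≤ 669 < 675 = q_5, so the answer is 17161/662.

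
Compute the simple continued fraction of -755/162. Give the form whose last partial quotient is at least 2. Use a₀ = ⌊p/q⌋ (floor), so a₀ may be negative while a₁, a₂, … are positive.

[-5; 2, 1, 17, 3]

-755 = -5·162 + 55
162 = 2·55 + 52
55 = 1·52 + 3
52 = 17·3 + 1
3 = 3·1 + 0  (stop)
So -755/162 = [-5; 2, 1, 17, 3].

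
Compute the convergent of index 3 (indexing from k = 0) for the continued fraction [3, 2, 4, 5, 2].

Using pₖ = aₖpₖ₋₁ + pₖ₋₂, qₖ = aₖqₖ₋₁ + qₖ₋₂ (with p₋₁=1, p₋₂=0, q₋₁=0, q₋₂=1):
  k=0: a=3, p=3, q=1
  k=1: a=2, p=7, q=2
  k=2: a=4, p=31, q=9
  k=3: a=5, p=162, q=47

162/47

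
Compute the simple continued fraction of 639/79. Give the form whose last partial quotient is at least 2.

639 = 8·79 + 7
79 = 11·7 + 2
7 = 3·2 + 1
2 = 2·1 + 0  (stop)
So 639/79 = [8; 11, 3, 2].

[8; 11, 3, 2]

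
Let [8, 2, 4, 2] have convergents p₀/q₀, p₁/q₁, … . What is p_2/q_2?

76/9

Using pₖ = aₖpₖ₋₁ + pₖ₋₂, qₖ = aₖqₖ₋₁ + qₖ₋₂ (with p₋₁=1, p₋₂=0, q₋₁=0, q₋₂=1):
  k=0: a=8, p=8, q=1
  k=1: a=2, p=17, q=2
  k=2: a=4, p=76, q=9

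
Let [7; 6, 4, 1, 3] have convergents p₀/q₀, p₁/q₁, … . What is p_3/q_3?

222/31

Using pₖ = aₖpₖ₋₁ + pₖ₋₂, qₖ = aₖqₖ₋₁ + qₖ₋₂ (with p₋₁=1, p₋₂=0, q₋₁=0, q₋₂=1):
  k=0: a=7, p=7, q=1
  k=1: a=6, p=43, q=6
  k=2: a=4, p=179, q=25
  k=3: a=1, p=222, q=31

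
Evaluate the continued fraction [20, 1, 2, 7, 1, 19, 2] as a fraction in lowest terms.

21073/1019

Fold from the inside: start with 2/1.
  19 + 1/2 = 39/2
  1 + 2/39 = 41/39
  7 + 39/41 = 326/41
  2 + 41/326 = 693/326
  1 + 326/693 = 1019/693
  20 + 693/1019 = 21073/1019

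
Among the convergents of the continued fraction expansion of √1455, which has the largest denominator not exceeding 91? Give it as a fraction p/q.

√1455 = [38; 6, 1, 11, 1, 6, 76, …] (period length 6).
Convergents:
  p_0/q_0 = 38/1
  p_1/q_1 = 229/6
  p_2/q_2 = 267/7
  p_3/q_3 = 3166/83
  p_4/q_4 = 3433/90
  p_5/q_5 = 23764/623
q_4 = 90 ≤ 91 < 623 = q_5, so the answer is 3433/90.

3433/90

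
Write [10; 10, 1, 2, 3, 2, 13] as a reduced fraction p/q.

Using pₖ = aₖpₖ₋₁ + pₖ₋₂ and qₖ = aₖqₖ₋₁ + qₖ₋₂:
  k=0: a=10, p=10, q=1
  k=1: a=10, p=101, q=10
  k=2: a=1, p=111, q=11
  k=3: a=2, p=323, q=32
  k=4: a=3, p=1080, q=107
  k=5: a=2, p=2483, q=246
  k=6: a=13, p=33359, q=3305

33359/3305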